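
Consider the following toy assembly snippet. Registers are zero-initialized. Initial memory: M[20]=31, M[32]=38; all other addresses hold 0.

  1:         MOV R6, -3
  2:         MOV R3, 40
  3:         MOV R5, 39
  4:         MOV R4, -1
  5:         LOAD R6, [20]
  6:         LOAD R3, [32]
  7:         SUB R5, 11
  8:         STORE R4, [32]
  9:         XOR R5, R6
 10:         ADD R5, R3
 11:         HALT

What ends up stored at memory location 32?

after MOV R6, -3: R6=-3
after MOV R3, 40: R3=40
after MOV R5, 39: R5=39
after MOV R4, -1: R4=-1
after LOAD R6, [20]: R6=M[20]=31
after LOAD R3, [32]: R3=M[32]=38
after SUB R5, 11: R5=39-11=28
STORE R4, [32] → M[32]=-1
after XOR R5, R6: R5=28^31=3
after ADD R5, R3: R5=3+38=41
halt.

-1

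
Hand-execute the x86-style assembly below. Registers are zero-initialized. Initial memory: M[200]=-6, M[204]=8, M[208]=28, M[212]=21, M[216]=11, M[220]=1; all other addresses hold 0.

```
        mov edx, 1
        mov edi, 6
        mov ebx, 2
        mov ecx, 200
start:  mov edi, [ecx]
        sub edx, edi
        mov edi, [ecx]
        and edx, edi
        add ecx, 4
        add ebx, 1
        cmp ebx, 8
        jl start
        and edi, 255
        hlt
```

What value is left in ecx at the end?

224

mov edx, 1 → edx=1
mov edi, 6 → edi=6
mov ebx, 2 → ebx=2
mov ecx, 200 → ecx=200
mov edi, [ecx] → edi=M[200]=-6
sub edx, edi → edx=1-(-6)=7
mov edi, [ecx] → edi=M[200]=-6
and edx, edi → edx=7&(-6)=2
add ecx, 4 → ecx=200+4=204
add ebx, 1 → ebx=2+1=3
cmp ebx, 8  (cmp 3,8)
jl start: taken
mov edi, [ecx] → edi=M[204]=8
sub edx, edi → edx=2-8=-6
mov edi, [ecx] → edi=M[204]=8
and edx, edi → edx=(-6)&8=8
add ecx, 4 → ecx=204+4=208
add ebx, 1 → ebx=3+1=4
cmp ebx, 8  (cmp 4,8)
jl start: taken
mov edi, [ecx] → edi=M[208]=28
sub edx, edi → edx=8-28=-20
mov edi, [ecx] → edi=M[208]=28
and edx, edi → edx=(-20)&28=12
add ecx, 4 → ecx=208+4=212
add ebx, 1 → ebx=4+1=5
cmp ebx, 8  (cmp 5,8)
jl start: taken
mov edi, [ecx] → edi=M[212]=21
sub edx, edi → edx=12-21=-9
mov edi, [ecx] → edi=M[212]=21
and edx, edi → edx=(-9)&21=21
add ecx, 4 → ecx=212+4=216
add ebx, 1 → ebx=5+1=6
cmp ebx, 8  (cmp 6,8)
jl start: taken
mov edi, [ecx] → edi=M[216]=11
sub edx, edi → edx=21-11=10
mov edi, [ecx] → edi=M[216]=11
and edx, edi → edx=10&11=10
add ecx, 4 → ecx=216+4=220
add ebx, 1 → ebx=6+1=7
cmp ebx, 8  (cmp 7,8)
jl start: taken
mov edi, [ecx] → edi=M[220]=1
sub edx, edi → edx=10-1=9
mov edi, [ecx] → edi=M[220]=1
and edx, edi → edx=9&1=1
add ecx, 4 → ecx=220+4=224
add ebx, 1 → ebx=7+1=8
cmp ebx, 8  (cmp 8,8)
jl start: not taken
and edi, 255 → edi=1&255=1
halt.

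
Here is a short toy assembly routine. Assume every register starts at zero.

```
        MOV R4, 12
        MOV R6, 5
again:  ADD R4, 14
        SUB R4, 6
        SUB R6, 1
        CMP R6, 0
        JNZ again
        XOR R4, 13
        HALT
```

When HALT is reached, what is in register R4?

R4=12
R6=5
R4=12+14=26
R4=26-6=20
R6=5-1=4
CMP R6, 0  (cmp 4,0)
JNZ again: taken
R4=20+14=34
R4=34-6=28
R6=4-1=3
CMP R6, 0  (cmp 3,0)
JNZ again: taken
R4=28+14=42
R4=42-6=36
R6=3-1=2
CMP R6, 0  (cmp 2,0)
JNZ again: taken
R4=36+14=50
R4=50-6=44
R6=2-1=1
CMP R6, 0  (cmp 1,0)
JNZ again: taken
R4=44+14=58
R4=58-6=52
R6=1-1=0
CMP R6, 0  (cmp 0,0)
JNZ again: not taken
R4=52^13=57
halt.

57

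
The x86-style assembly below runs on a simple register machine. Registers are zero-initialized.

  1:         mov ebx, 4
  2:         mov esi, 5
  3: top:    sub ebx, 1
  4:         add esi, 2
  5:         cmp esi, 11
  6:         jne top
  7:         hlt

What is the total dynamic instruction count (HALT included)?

15

ebx=4
esi=5
ebx=4-1=3
esi=5+2=7
cmp esi, 11  (cmp 7,11)
jne top: taken
ebx=3-1=2
esi=7+2=9
cmp esi, 11  (cmp 9,11)
jne top: taken
ebx=2-1=1
esi=9+2=11
cmp esi, 11  (cmp 11,11)
jne top: not taken
halt.
Total executed instructions: 15.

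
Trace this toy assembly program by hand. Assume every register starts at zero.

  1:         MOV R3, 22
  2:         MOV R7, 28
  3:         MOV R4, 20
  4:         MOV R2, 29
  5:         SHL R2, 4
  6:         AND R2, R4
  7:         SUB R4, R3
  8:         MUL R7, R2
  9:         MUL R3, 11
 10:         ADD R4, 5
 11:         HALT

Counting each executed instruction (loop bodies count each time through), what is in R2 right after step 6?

R3=22
R7=28
R4=20
R2=29
R2=29<<4=464
R2=464&20=16
After step 6: R2 = 16.

16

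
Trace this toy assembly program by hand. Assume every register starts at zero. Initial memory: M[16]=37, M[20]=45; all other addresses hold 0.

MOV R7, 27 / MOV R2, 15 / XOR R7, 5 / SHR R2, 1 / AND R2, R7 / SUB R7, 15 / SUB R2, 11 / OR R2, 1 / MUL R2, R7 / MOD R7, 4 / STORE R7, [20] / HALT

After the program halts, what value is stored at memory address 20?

3

after MOV R7, 27: R7=27
after MOV R2, 15: R2=15
after XOR R7, 5: R7=27^5=30
after SHR R2, 1: R2=15>>1=7
after AND R2, R7: R2=7&30=6
after SUB R7, 15: R7=30-15=15
after SUB R2, 11: R2=6-11=-5
after OR R2, 1: R2=(-5)|1=-5
after MUL R2, R7: R2=(-5)*15=-75
after MOD R7, 4: R7=15%4=3
STORE R7, [20] → M[20]=3
halt.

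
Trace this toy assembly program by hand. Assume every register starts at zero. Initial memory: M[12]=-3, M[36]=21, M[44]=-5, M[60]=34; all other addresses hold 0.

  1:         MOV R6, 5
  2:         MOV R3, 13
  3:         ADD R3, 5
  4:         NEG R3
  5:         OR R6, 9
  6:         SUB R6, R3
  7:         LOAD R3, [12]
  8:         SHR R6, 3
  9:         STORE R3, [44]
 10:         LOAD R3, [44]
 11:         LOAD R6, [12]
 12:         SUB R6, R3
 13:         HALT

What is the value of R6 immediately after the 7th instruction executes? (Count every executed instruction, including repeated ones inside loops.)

31

after MOV R6, 5: R6=5
after MOV R3, 13: R3=13
after ADD R3, 5: R3=13+5=18
after NEG R3: R3=-(18)=-18
after OR R6, 9: R6=5|9=13
after SUB R6, R3: R6=13-(-18)=31
after LOAD R3, [12]: R3=M[12]=-3
After step 7: R6 = 31.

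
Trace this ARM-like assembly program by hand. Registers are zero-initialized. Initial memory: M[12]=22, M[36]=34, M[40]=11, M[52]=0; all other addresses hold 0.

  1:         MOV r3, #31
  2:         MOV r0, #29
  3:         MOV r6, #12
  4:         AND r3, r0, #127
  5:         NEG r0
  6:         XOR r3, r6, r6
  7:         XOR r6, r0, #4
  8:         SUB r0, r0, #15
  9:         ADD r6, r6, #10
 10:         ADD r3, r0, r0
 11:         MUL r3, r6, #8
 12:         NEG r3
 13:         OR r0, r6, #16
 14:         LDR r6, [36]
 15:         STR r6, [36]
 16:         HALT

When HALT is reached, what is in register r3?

120

after MOV r3, #31: r3=31
after MOV r0, #29: r0=29
after MOV r6, #12: r6=12
after AND r3, r0, #127: r3=29&127=29
after NEG r0: r0=-(29)=-29
after XOR r3, r6, r6: r3=12^12=0
after XOR r6, r0, #4: r6=(-29)^4=-25
after SUB r0, r0, #15: r0=(-29)-15=-44
after ADD r6, r6, #10: r6=(-25)+10=-15
after ADD r3, r0, r0: r3=(-44)+(-44)=-88
after MUL r3, r6, #8: r3=(-15)*8=-120
after NEG r3: r3=-(-120)=120
after OR r0, r6, #16: r0=(-15)|16=-15
after LDR r6, [36]: r6=M[36]=34
STR r6, [36] → M[36]=34
halt.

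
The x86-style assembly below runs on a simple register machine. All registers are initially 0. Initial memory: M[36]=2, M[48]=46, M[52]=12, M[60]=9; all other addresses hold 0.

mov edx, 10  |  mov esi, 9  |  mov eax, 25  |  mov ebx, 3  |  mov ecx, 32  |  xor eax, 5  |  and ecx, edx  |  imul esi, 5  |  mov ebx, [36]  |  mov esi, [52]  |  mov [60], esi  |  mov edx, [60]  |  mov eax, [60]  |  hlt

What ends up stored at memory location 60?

mov edx, 10 → edx=10
mov esi, 9 → esi=9
mov eax, 25 → eax=25
mov ebx, 3 → ebx=3
mov ecx, 32 → ecx=32
xor eax, 5 → eax=25^5=28
and ecx, edx → ecx=32&10=0
imul esi, 5 → esi=9*5=45
mov ebx, [36] → ebx=M[36]=2
mov esi, [52] → esi=M[52]=12
mov [60], esi → M[60]=12
mov edx, [60] → edx=M[60]=12
mov eax, [60] → eax=M[60]=12
halt.

12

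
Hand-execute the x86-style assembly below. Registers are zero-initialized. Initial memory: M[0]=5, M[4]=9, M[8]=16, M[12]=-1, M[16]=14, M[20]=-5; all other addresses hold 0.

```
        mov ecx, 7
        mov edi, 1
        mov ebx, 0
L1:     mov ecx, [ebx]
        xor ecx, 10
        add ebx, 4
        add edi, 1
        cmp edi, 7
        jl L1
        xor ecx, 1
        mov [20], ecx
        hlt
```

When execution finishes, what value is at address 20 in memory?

after mov ecx, 7: ecx=7
after mov edi, 1: edi=1
after mov ebx, 0: ebx=0
after mov ecx, [ebx]: ecx=M[0]=5
after xor ecx, 10: ecx=5^10=15
after add ebx, 4: ebx=0+4=4
after add edi, 1: edi=1+1=2
cmp edi, 7  (cmp 2,7)
jl L1: taken
after mov ecx, [ebx]: ecx=M[4]=9
after xor ecx, 10: ecx=9^10=3
after add ebx, 4: ebx=4+4=8
after add edi, 1: edi=2+1=3
cmp edi, 7  (cmp 3,7)
jl L1: taken
after mov ecx, [ebx]: ecx=M[8]=16
after xor ecx, 10: ecx=16^10=26
after add ebx, 4: ebx=8+4=12
after add edi, 1: edi=3+1=4
cmp edi, 7  (cmp 4,7)
jl L1: taken
after mov ecx, [ebx]: ecx=M[12]=-1
after xor ecx, 10: ecx=(-1)^10=-11
after add ebx, 4: ebx=12+4=16
after add edi, 1: edi=4+1=5
cmp edi, 7  (cmp 5,7)
jl L1: taken
after mov ecx, [ebx]: ecx=M[16]=14
after xor ecx, 10: ecx=14^10=4
after add ebx, 4: ebx=16+4=20
after add edi, 1: edi=5+1=6
cmp edi, 7  (cmp 6,7)
jl L1: taken
after mov ecx, [ebx]: ecx=M[20]=-5
after xor ecx, 10: ecx=(-5)^10=-15
after add ebx, 4: ebx=20+4=24
after add edi, 1: edi=6+1=7
cmp edi, 7  (cmp 7,7)
jl L1: not taken
after xor ecx, 1: ecx=(-15)^1=-16
mov [20], ecx → M[20]=-16
halt.

-16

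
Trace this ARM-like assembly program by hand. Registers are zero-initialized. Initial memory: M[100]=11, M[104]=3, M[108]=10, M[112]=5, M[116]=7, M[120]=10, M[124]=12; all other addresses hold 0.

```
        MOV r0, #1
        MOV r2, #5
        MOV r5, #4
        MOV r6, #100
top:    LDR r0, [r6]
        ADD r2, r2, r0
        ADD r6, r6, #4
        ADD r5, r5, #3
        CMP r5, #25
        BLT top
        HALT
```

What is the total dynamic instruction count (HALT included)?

MOV r0, #1 → r0=1
MOV r2, #5 → r2=5
MOV r5, #4 → r5=4
MOV r6, #100 → r6=100
LDR r0, [r6] → r0=M[100]=11
ADD r2, r2, r0 → r2=5+11=16
ADD r6, r6, #4 → r6=100+4=104
ADD r5, r5, #3 → r5=4+3=7
CMP r5, #25  (cmp 7,25)
BLT top: taken
LDR r0, [r6] → r0=M[104]=3
ADD r2, r2, r0 → r2=16+3=19
ADD r6, r6, #4 → r6=104+4=108
ADD r5, r5, #3 → r5=7+3=10
CMP r5, #25  (cmp 10,25)
BLT top: taken
LDR r0, [r6] → r0=M[108]=10
ADD r2, r2, r0 → r2=19+10=29
ADD r6, r6, #4 → r6=108+4=112
ADD r5, r5, #3 → r5=10+3=13
CMP r5, #25  (cmp 13,25)
BLT top: taken
LDR r0, [r6] → r0=M[112]=5
ADD r2, r2, r0 → r2=29+5=34
ADD r6, r6, #4 → r6=112+4=116
ADD r5, r5, #3 → r5=13+3=16
CMP r5, #25  (cmp 16,25)
BLT top: taken
LDR r0, [r6] → r0=M[116]=7
ADD r2, r2, r0 → r2=34+7=41
ADD r6, r6, #4 → r6=116+4=120
ADD r5, r5, #3 → r5=16+3=19
CMP r5, #25  (cmp 19,25)
BLT top: taken
LDR r0, [r6] → r0=M[120]=10
ADD r2, r2, r0 → r2=41+10=51
ADD r6, r6, #4 → r6=120+4=124
ADD r5, r5, #3 → r5=19+3=22
CMP r5, #25  (cmp 22,25)
BLT top: taken
LDR r0, [r6] → r0=M[124]=12
ADD r2, r2, r0 → r2=51+12=63
ADD r6, r6, #4 → r6=124+4=128
ADD r5, r5, #3 → r5=22+3=25
CMP r5, #25  (cmp 25,25)
BLT top: not taken
halt.
Total executed instructions: 47.

47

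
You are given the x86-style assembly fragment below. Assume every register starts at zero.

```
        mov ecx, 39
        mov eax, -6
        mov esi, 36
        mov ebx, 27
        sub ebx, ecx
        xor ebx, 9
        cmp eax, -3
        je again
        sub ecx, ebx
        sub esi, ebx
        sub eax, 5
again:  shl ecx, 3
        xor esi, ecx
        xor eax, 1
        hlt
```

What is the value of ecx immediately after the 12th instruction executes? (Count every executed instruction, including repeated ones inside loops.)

mov ecx, 39 → ecx=39
mov eax, -6 → eax=-6
mov esi, 36 → esi=36
mov ebx, 27 → ebx=27
sub ebx, ecx → ebx=27-39=-12
xor ebx, 9 → ebx=(-12)^9=-3
cmp eax, -3  (cmp -6,-3)
je again: not taken
sub ecx, ebx → ecx=39-(-3)=42
sub esi, ebx → esi=36-(-3)=39
sub eax, 5 → eax=(-6)-5=-11
shl ecx, 3 → ecx=42<<3=336
After step 12: ecx = 336.

336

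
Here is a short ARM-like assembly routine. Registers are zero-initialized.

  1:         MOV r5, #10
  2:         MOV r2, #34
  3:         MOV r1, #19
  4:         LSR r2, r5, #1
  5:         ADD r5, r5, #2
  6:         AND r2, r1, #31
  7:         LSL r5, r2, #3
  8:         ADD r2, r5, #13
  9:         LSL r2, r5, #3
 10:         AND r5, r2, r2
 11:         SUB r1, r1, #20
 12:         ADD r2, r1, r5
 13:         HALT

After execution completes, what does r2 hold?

after MOV r5, #10: r5=10
after MOV r2, #34: r2=34
after MOV r1, #19: r1=19
after LSR r2, r5, #1: r2=10>>1=5
after ADD r5, r5, #2: r5=10+2=12
after AND r2, r1, #31: r2=19&31=19
after LSL r5, r2, #3: r5=19<<3=152
after ADD r2, r5, #13: r2=152+13=165
after LSL r2, r5, #3: r2=152<<3=1216
after AND r5, r2, r2: r5=1216&1216=1216
after SUB r1, r1, #20: r1=19-20=-1
after ADD r2, r1, r5: r2=(-1)+1216=1215
halt.

1215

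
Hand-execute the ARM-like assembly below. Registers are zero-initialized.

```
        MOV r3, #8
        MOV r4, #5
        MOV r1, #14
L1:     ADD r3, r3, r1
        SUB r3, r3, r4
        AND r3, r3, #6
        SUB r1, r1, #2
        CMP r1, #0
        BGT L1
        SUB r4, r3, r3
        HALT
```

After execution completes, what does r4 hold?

0

MOV r3, #8 → r3=8
MOV r4, #5 → r4=5
MOV r1, #14 → r1=14
ADD r3, r3, r1 → r3=8+14=22
SUB r3, r3, r4 → r3=22-5=17
AND r3, r3, #6 → r3=17&6=0
SUB r1, r1, #2 → r1=14-2=12
CMP r1, #0  (cmp 12,0)
BGT L1: taken
ADD r3, r3, r1 → r3=0+12=12
SUB r3, r3, r4 → r3=12-5=7
AND r3, r3, #6 → r3=7&6=6
SUB r1, r1, #2 → r1=12-2=10
CMP r1, #0  (cmp 10,0)
BGT L1: taken
ADD r3, r3, r1 → r3=6+10=16
SUB r3, r3, r4 → r3=16-5=11
AND r3, r3, #6 → r3=11&6=2
SUB r1, r1, #2 → r1=10-2=8
CMP r1, #0  (cmp 8,0)
BGT L1: taken
ADD r3, r3, r1 → r3=2+8=10
SUB r3, r3, r4 → r3=10-5=5
AND r3, r3, #6 → r3=5&6=4
SUB r1, r1, #2 → r1=8-2=6
CMP r1, #0  (cmp 6,0)
BGT L1: taken
ADD r3, r3, r1 → r3=4+6=10
SUB r3, r3, r4 → r3=10-5=5
AND r3, r3, #6 → r3=5&6=4
SUB r1, r1, #2 → r1=6-2=4
CMP r1, #0  (cmp 4,0)
BGT L1: taken
ADD r3, r3, r1 → r3=4+4=8
SUB r3, r3, r4 → r3=8-5=3
AND r3, r3, #6 → r3=3&6=2
SUB r1, r1, #2 → r1=4-2=2
CMP r1, #0  (cmp 2,0)
BGT L1: taken
ADD r3, r3, r1 → r3=2+2=4
SUB r3, r3, r4 → r3=4-5=-1
AND r3, r3, #6 → r3=(-1)&6=6
SUB r1, r1, #2 → r1=2-2=0
CMP r1, #0  (cmp 0,0)
BGT L1: not taken
SUB r4, r3, r3 → r4=6-6=0
halt.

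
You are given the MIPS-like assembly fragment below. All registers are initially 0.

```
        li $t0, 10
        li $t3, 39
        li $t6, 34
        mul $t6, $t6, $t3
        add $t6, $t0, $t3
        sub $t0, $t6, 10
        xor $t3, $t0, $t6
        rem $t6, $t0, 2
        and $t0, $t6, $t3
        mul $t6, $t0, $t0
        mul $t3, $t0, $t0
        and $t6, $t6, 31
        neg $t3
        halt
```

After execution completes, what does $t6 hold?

$t0=10
$t3=39
$t6=34
$t6=34*39=1326
$t6=10+39=49
$t0=49-10=39
$t3=39^49=22
$t6=39%2=1
$t0=1&22=0
$t6=0*0=0
$t3=0*0=0
$t6=0&31=0
$t3=-(0)=0
halt.

0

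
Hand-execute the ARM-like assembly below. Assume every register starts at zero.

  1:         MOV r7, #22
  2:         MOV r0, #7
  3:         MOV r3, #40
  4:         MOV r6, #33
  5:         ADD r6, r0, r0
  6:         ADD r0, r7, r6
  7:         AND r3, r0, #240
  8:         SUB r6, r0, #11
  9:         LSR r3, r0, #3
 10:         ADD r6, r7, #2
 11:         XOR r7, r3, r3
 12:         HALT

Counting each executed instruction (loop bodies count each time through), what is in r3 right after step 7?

MOV r7, #22 → r7=22
MOV r0, #7 → r0=7
MOV r3, #40 → r3=40
MOV r6, #33 → r6=33
ADD r6, r0, r0 → r6=7+7=14
ADD r0, r7, r6 → r0=22+14=36
AND r3, r0, #240 → r3=36&240=32
After step 7: r3 = 32.

32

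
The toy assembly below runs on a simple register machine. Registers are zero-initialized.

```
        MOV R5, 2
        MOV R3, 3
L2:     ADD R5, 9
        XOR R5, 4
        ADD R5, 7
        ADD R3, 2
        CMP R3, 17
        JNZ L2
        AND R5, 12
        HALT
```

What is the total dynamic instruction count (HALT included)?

after MOV R5, 2: R5=2
after MOV R3, 3: R3=3
after ADD R5, 9: R5=2+9=11
after XOR R5, 4: R5=11^4=15
after ADD R5, 7: R5=15+7=22
after ADD R3, 2: R3=3+2=5
CMP R3, 17  (cmp 5,17)
JNZ L2: taken
after ADD R5, 9: R5=22+9=31
after XOR R5, 4: R5=31^4=27
after ADD R5, 7: R5=27+7=34
after ADD R3, 2: R3=5+2=7
CMP R3, 17  (cmp 7,17)
JNZ L2: taken
after ADD R5, 9: R5=34+9=43
after XOR R5, 4: R5=43^4=47
after ADD R5, 7: R5=47+7=54
after ADD R3, 2: R3=7+2=9
CMP R3, 17  (cmp 9,17)
JNZ L2: taken
after ADD R5, 9: R5=54+9=63
after XOR R5, 4: R5=63^4=59
after ADD R5, 7: R5=59+7=66
after ADD R3, 2: R3=9+2=11
CMP R3, 17  (cmp 11,17)
JNZ L2: taken
after ADD R5, 9: R5=66+9=75
after XOR R5, 4: R5=75^4=79
after ADD R5, 7: R5=79+7=86
after ADD R3, 2: R3=11+2=13
CMP R3, 17  (cmp 13,17)
JNZ L2: taken
after ADD R5, 9: R5=86+9=95
after XOR R5, 4: R5=95^4=91
after ADD R5, 7: R5=91+7=98
after ADD R3, 2: R3=13+2=15
CMP R3, 17  (cmp 15,17)
JNZ L2: taken
after ADD R5, 9: R5=98+9=107
after XOR R5, 4: R5=107^4=111
after ADD R5, 7: R5=111+7=118
after ADD R3, 2: R3=15+2=17
CMP R3, 17  (cmp 17,17)
JNZ L2: not taken
after AND R5, 12: R5=118&12=4
halt.
Total executed instructions: 46.

46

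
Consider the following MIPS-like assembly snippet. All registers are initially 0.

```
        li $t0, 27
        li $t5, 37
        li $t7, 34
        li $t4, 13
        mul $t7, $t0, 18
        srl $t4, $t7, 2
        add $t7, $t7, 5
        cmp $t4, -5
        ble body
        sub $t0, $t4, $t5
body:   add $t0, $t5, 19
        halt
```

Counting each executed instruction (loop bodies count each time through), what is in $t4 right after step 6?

$t0=27
$t5=37
$t7=34
$t4=13
$t7=27*18=486
$t4=486>>2=121
After step 6: $t4 = 121.

121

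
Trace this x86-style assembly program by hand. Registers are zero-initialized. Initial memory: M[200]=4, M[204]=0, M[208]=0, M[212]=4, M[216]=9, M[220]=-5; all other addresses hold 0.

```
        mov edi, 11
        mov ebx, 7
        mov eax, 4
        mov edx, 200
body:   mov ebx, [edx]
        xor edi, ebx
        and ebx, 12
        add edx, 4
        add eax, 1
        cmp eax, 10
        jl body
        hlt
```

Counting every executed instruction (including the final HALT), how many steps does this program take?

47

after mov edi, 11: edi=11
after mov ebx, 7: ebx=7
after mov eax, 4: eax=4
after mov edx, 200: edx=200
after mov ebx, [edx]: ebx=M[200]=4
after xor edi, ebx: edi=11^4=15
after and ebx, 12: ebx=4&12=4
after add edx, 4: edx=200+4=204
after add eax, 1: eax=4+1=5
cmp eax, 10  (cmp 5,10)
jl body: taken
after mov ebx, [edx]: ebx=M[204]=0
after xor edi, ebx: edi=15^0=15
after and ebx, 12: ebx=0&12=0
after add edx, 4: edx=204+4=208
after add eax, 1: eax=5+1=6
cmp eax, 10  (cmp 6,10)
jl body: taken
after mov ebx, [edx]: ebx=M[208]=0
after xor edi, ebx: edi=15^0=15
after and ebx, 12: ebx=0&12=0
after add edx, 4: edx=208+4=212
after add eax, 1: eax=6+1=7
cmp eax, 10  (cmp 7,10)
jl body: taken
after mov ebx, [edx]: ebx=M[212]=4
after xor edi, ebx: edi=15^4=11
after and ebx, 12: ebx=4&12=4
after add edx, 4: edx=212+4=216
after add eax, 1: eax=7+1=8
cmp eax, 10  (cmp 8,10)
jl body: taken
after mov ebx, [edx]: ebx=M[216]=9
after xor edi, ebx: edi=11^9=2
after and ebx, 12: ebx=9&12=8
after add edx, 4: edx=216+4=220
after add eax, 1: eax=8+1=9
cmp eax, 10  (cmp 9,10)
jl body: taken
after mov ebx, [edx]: ebx=M[220]=-5
after xor edi, ebx: edi=2^(-5)=-7
after and ebx, 12: ebx=(-5)&12=8
after add edx, 4: edx=220+4=224
after add eax, 1: eax=9+1=10
cmp eax, 10  (cmp 10,10)
jl body: not taken
halt.
Total executed instructions: 47.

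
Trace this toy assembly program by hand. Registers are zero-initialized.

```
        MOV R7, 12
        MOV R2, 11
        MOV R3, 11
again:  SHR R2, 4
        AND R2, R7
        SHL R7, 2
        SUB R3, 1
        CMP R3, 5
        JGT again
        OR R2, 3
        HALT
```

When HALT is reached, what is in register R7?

R7=12
R2=11
R3=11
R2=11>>4=0
R2=0&12=0
R7=12<<2=48
R3=11-1=10
CMP R3, 5  (cmp 10,5)
JGT again: taken
R2=0>>4=0
R2=0&48=0
R7=48<<2=192
R3=10-1=9
CMP R3, 5  (cmp 9,5)
JGT again: taken
R2=0>>4=0
R2=0&192=0
R7=192<<2=768
R3=9-1=8
CMP R3, 5  (cmp 8,5)
JGT again: taken
R2=0>>4=0
R2=0&768=0
R7=768<<2=3072
R3=8-1=7
CMP R3, 5  (cmp 7,5)
JGT again: taken
R2=0>>4=0
R2=0&3072=0
R7=3072<<2=12288
R3=7-1=6
CMP R3, 5  (cmp 6,5)
JGT again: taken
R2=0>>4=0
R2=0&12288=0
R7=12288<<2=49152
R3=6-1=5
CMP R3, 5  (cmp 5,5)
JGT again: not taken
R2=0|3=3
halt.

49152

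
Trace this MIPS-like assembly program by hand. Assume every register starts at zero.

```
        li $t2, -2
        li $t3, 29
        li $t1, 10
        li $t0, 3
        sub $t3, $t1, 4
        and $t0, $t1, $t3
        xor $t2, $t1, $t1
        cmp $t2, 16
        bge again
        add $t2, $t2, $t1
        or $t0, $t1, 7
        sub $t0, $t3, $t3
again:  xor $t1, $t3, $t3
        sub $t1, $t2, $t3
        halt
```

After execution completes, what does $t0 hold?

0

$t2=-2
$t3=29
$t1=10
$t0=3
$t3=10-4=6
$t0=10&6=2
$t2=10^10=0
cmp $t2, 16  (cmp 0,16)
bge again: not taken
$t2=0+10=10
$t0=10|7=15
$t0=6-6=0
$t1=6^6=0
$t1=10-6=4
halt.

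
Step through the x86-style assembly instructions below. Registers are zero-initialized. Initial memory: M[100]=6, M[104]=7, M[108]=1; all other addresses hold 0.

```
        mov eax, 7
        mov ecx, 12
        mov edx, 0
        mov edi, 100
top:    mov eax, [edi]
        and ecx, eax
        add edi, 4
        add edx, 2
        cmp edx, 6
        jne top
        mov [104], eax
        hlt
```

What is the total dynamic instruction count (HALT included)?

after mov eax, 7: eax=7
after mov ecx, 12: ecx=12
after mov edx, 0: edx=0
after mov edi, 100: edi=100
after mov eax, [edi]: eax=M[100]=6
after and ecx, eax: ecx=12&6=4
after add edi, 4: edi=100+4=104
after add edx, 2: edx=0+2=2
cmp edx, 6  (cmp 2,6)
jne top: taken
after mov eax, [edi]: eax=M[104]=7
after and ecx, eax: ecx=4&7=4
after add edi, 4: edi=104+4=108
after add edx, 2: edx=2+2=4
cmp edx, 6  (cmp 4,6)
jne top: taken
after mov eax, [edi]: eax=M[108]=1
after and ecx, eax: ecx=4&1=0
after add edi, 4: edi=108+4=112
after add edx, 2: edx=4+2=6
cmp edx, 6  (cmp 6,6)
jne top: not taken
mov [104], eax → M[104]=1
halt.
Total executed instructions: 24.

24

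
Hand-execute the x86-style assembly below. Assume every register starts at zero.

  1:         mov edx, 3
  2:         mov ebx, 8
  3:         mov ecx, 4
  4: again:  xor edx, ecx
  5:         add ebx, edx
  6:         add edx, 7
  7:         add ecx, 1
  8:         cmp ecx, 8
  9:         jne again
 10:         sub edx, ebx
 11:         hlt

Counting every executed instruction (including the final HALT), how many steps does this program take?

29

edx=3
ebx=8
ecx=4
edx=3^4=7
ebx=8+7=15
edx=7+7=14
ecx=4+1=5
cmp ecx, 8  (cmp 5,8)
jne again: taken
edx=14^5=11
ebx=15+11=26
edx=11+7=18
ecx=5+1=6
cmp ecx, 8  (cmp 6,8)
jne again: taken
edx=18^6=20
ebx=26+20=46
edx=20+7=27
ecx=6+1=7
cmp ecx, 8  (cmp 7,8)
jne again: taken
edx=27^7=28
ebx=46+28=74
edx=28+7=35
ecx=7+1=8
cmp ecx, 8  (cmp 8,8)
jne again: not taken
edx=35-74=-39
halt.
Total executed instructions: 29.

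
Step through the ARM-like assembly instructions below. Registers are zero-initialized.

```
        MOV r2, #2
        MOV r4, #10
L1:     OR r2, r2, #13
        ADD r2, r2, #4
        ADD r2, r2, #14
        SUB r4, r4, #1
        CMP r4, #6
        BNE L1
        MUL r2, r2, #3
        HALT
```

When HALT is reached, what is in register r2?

r2=2
r4=10
r2=2|13=15
r2=15+4=19
r2=19+14=33
r4=10-1=9
CMP r4, #6  (cmp 9,6)
BNE L1: taken
r2=33|13=45
r2=45+4=49
r2=49+14=63
r4=9-1=8
CMP r4, #6  (cmp 8,6)
BNE L1: taken
r2=63|13=63
r2=63+4=67
r2=67+14=81
r4=8-1=7
CMP r4, #6  (cmp 7,6)
BNE L1: taken
r2=81|13=93
r2=93+4=97
r2=97+14=111
r4=7-1=6
CMP r4, #6  (cmp 6,6)
BNE L1: not taken
r2=111*3=333
halt.

333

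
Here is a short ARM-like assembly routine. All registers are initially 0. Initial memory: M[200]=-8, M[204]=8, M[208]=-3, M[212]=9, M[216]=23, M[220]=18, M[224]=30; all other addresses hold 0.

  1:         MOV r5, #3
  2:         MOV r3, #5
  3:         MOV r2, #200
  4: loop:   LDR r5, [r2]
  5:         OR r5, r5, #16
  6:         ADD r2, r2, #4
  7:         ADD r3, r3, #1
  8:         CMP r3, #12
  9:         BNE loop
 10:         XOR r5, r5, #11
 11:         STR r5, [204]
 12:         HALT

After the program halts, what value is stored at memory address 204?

after MOV r5, #3: r5=3
after MOV r3, #5: r3=5
after MOV r2, #200: r2=200
after LDR r5, [r2]: r5=M[200]=-8
after OR r5, r5, #16: r5=(-8)|16=-8
after ADD r2, r2, #4: r2=200+4=204
after ADD r3, r3, #1: r3=5+1=6
CMP r3, #12  (cmp 6,12)
BNE loop: taken
after LDR r5, [r2]: r5=M[204]=8
after OR r5, r5, #16: r5=8|16=24
after ADD r2, r2, #4: r2=204+4=208
after ADD r3, r3, #1: r3=6+1=7
CMP r3, #12  (cmp 7,12)
BNE loop: taken
after LDR r5, [r2]: r5=M[208]=-3
after OR r5, r5, #16: r5=(-3)|16=-3
after ADD r2, r2, #4: r2=208+4=212
after ADD r3, r3, #1: r3=7+1=8
CMP r3, #12  (cmp 8,12)
BNE loop: taken
after LDR r5, [r2]: r5=M[212]=9
after OR r5, r5, #16: r5=9|16=25
after ADD r2, r2, #4: r2=212+4=216
after ADD r3, r3, #1: r3=8+1=9
CMP r3, #12  (cmp 9,12)
BNE loop: taken
after LDR r5, [r2]: r5=M[216]=23
after OR r5, r5, #16: r5=23|16=23
after ADD r2, r2, #4: r2=216+4=220
after ADD r3, r3, #1: r3=9+1=10
CMP r3, #12  (cmp 10,12)
BNE loop: taken
after LDR r5, [r2]: r5=M[220]=18
after OR r5, r5, #16: r5=18|16=18
after ADD r2, r2, #4: r2=220+4=224
after ADD r3, r3, #1: r3=10+1=11
CMP r3, #12  (cmp 11,12)
BNE loop: taken
after LDR r5, [r2]: r5=M[224]=30
after OR r5, r5, #16: r5=30|16=30
after ADD r2, r2, #4: r2=224+4=228
after ADD r3, r3, #1: r3=11+1=12
CMP r3, #12  (cmp 12,12)
BNE loop: not taken
after XOR r5, r5, #11: r5=30^11=21
STR r5, [204] → M[204]=21
halt.

21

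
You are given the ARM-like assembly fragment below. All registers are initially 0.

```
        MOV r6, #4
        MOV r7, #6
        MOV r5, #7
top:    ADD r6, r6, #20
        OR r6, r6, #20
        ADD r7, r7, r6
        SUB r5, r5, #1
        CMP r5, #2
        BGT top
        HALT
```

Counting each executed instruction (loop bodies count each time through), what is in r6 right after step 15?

52

r6=4
r7=6
r5=7
r6=4+20=24
r6=24|20=28
r7=6+28=34
r5=7-1=6
CMP r5, #2  (cmp 6,2)
BGT top: taken
r6=28+20=48
r6=48|20=52
r7=34+52=86
r5=6-1=5
CMP r5, #2  (cmp 5,2)
BGT top: taken
After step 15: r6 = 52.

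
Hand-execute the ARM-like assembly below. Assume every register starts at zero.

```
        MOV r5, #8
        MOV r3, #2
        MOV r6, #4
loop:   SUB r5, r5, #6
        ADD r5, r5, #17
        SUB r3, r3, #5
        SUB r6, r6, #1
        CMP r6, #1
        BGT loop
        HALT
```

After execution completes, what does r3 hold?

-13

MOV r5, #8 → r5=8
MOV r3, #2 → r3=2
MOV r6, #4 → r6=4
SUB r5, r5, #6 → r5=8-6=2
ADD r5, r5, #17 → r5=2+17=19
SUB r3, r3, #5 → r3=2-5=-3
SUB r6, r6, #1 → r6=4-1=3
CMP r6, #1  (cmp 3,1)
BGT loop: taken
SUB r5, r5, #6 → r5=19-6=13
ADD r5, r5, #17 → r5=13+17=30
SUB r3, r3, #5 → r3=(-3)-5=-8
SUB r6, r6, #1 → r6=3-1=2
CMP r6, #1  (cmp 2,1)
BGT loop: taken
SUB r5, r5, #6 → r5=30-6=24
ADD r5, r5, #17 → r5=24+17=41
SUB r3, r3, #5 → r3=(-8)-5=-13
SUB r6, r6, #1 → r6=2-1=1
CMP r6, #1  (cmp 1,1)
BGT loop: not taken
halt.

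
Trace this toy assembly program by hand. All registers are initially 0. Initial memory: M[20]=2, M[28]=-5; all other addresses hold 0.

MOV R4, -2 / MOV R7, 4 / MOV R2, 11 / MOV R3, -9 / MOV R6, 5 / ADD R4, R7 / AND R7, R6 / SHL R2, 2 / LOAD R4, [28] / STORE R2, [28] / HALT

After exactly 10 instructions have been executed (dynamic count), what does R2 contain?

44

after MOV R4, -2: R4=-2
after MOV R7, 4: R7=4
after MOV R2, 11: R2=11
after MOV R3, -9: R3=-9
after MOV R6, 5: R6=5
after ADD R4, R7: R4=(-2)+4=2
after AND R7, R6: R7=4&5=4
after SHL R2, 2: R2=11<<2=44
after LOAD R4, [28]: R4=M[28]=-5
STORE R2, [28] → M[28]=44
After step 10: R2 = 44.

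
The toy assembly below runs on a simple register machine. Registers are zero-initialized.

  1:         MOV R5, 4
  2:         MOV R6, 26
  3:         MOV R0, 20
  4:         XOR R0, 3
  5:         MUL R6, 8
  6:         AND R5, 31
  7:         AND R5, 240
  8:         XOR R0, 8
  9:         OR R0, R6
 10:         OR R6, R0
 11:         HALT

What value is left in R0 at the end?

MOV R5, 4 → R5=4
MOV R6, 26 → R6=26
MOV R0, 20 → R0=20
XOR R0, 3 → R0=20^3=23
MUL R6, 8 → R6=26*8=208
AND R5, 31 → R5=4&31=4
AND R5, 240 → R5=4&240=0
XOR R0, 8 → R0=23^8=31
OR R0, R6 → R0=31|208=223
OR R6, R0 → R6=208|223=223
halt.

223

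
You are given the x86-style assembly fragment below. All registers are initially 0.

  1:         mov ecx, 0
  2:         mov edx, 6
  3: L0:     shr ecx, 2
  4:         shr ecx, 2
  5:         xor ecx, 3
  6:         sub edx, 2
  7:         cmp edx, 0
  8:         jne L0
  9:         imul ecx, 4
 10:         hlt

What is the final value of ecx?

ecx=0
edx=6
ecx=0>>2=0
ecx=0>>2=0
ecx=0^3=3
edx=6-2=4
cmp edx, 0  (cmp 4,0)
jne L0: taken
ecx=3>>2=0
ecx=0>>2=0
ecx=0^3=3
edx=4-2=2
cmp edx, 0  (cmp 2,0)
jne L0: taken
ecx=3>>2=0
ecx=0>>2=0
ecx=0^3=3
edx=2-2=0
cmp edx, 0  (cmp 0,0)
jne L0: not taken
ecx=3*4=12
halt.

12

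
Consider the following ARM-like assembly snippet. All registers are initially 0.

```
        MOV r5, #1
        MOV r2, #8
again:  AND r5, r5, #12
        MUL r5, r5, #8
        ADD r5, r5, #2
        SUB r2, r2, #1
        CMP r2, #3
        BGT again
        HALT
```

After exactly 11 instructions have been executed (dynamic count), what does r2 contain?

7

after MOV r5, #1: r5=1
after MOV r2, #8: r2=8
after AND r5, r5, #12: r5=1&12=0
after MUL r5, r5, #8: r5=0*8=0
after ADD r5, r5, #2: r5=0+2=2
after SUB r2, r2, #1: r2=8-1=7
CMP r2, #3  (cmp 7,3)
BGT again: taken
after AND r5, r5, #12: r5=2&12=0
after MUL r5, r5, #8: r5=0*8=0
after ADD r5, r5, #2: r5=0+2=2
After step 11: r2 = 7.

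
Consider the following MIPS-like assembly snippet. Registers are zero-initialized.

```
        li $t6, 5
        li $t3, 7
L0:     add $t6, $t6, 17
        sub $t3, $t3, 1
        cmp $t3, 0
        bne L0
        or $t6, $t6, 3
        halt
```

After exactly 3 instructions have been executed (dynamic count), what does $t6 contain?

22

after li $t6, 5: $t6=5
after li $t3, 7: $t3=7
after add $t6, $t6, 17: $t6=5+17=22
After step 3: $t6 = 22.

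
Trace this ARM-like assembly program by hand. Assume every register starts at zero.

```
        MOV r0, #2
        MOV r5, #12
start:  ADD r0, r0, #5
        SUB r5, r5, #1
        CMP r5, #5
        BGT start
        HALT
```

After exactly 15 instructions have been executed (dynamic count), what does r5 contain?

9

after MOV r0, #2: r0=2
after MOV r5, #12: r5=12
after ADD r0, r0, #5: r0=2+5=7
after SUB r5, r5, #1: r5=12-1=11
CMP r5, #5  (cmp 11,5)
BGT start: taken
after ADD r0, r0, #5: r0=7+5=12
after SUB r5, r5, #1: r5=11-1=10
CMP r5, #5  (cmp 10,5)
BGT start: taken
after ADD r0, r0, #5: r0=12+5=17
after SUB r5, r5, #1: r5=10-1=9
CMP r5, #5  (cmp 9,5)
BGT start: taken
after ADD r0, r0, #5: r0=17+5=22
After step 15: r5 = 9.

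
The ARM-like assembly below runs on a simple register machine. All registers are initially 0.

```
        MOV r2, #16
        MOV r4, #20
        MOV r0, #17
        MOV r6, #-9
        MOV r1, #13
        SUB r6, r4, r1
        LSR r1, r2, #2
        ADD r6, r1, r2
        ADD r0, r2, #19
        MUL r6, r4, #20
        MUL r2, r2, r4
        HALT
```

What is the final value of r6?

r2=16
r4=20
r0=17
r6=-9
r1=13
r6=20-13=7
r1=16>>2=4
r6=4+16=20
r0=16+19=35
r6=20*20=400
r2=16*20=320
halt.

400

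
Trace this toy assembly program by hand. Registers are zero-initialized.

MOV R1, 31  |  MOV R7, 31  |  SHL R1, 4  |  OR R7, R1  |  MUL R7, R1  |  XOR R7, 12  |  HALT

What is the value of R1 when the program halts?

496

after MOV R1, 31: R1=31
after MOV R7, 31: R7=31
after SHL R1, 4: R1=31<<4=496
after OR R7, R1: R7=31|496=511
after MUL R7, R1: R7=511*496=253456
after XOR R7, 12: R7=253456^12=253468
halt.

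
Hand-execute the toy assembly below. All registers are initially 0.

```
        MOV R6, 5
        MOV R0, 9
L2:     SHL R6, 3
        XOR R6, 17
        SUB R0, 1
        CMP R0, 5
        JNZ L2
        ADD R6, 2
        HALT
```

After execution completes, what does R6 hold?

30427

R6=5
R0=9
R6=5<<3=40
R6=40^17=57
R0=9-1=8
CMP R0, 5  (cmp 8,5)
JNZ L2: taken
R6=57<<3=456
R6=456^17=473
R0=8-1=7
CMP R0, 5  (cmp 7,5)
JNZ L2: taken
R6=473<<3=3784
R6=3784^17=3801
R0=7-1=6
CMP R0, 5  (cmp 6,5)
JNZ L2: taken
R6=3801<<3=30408
R6=30408^17=30425
R0=6-1=5
CMP R0, 5  (cmp 5,5)
JNZ L2: not taken
R6=30425+2=30427
halt.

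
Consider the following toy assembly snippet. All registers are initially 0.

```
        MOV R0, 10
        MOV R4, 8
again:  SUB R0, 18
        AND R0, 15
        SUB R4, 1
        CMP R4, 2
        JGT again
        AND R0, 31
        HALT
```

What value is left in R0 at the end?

after MOV R0, 10: R0=10
after MOV R4, 8: R4=8
after SUB R0, 18: R0=10-18=-8
after AND R0, 15: R0=(-8)&15=8
after SUB R4, 1: R4=8-1=7
CMP R4, 2  (cmp 7,2)
JGT again: taken
after SUB R0, 18: R0=8-18=-10
after AND R0, 15: R0=(-10)&15=6
after SUB R4, 1: R4=7-1=6
CMP R4, 2  (cmp 6,2)
JGT again: taken
after SUB R0, 18: R0=6-18=-12
after AND R0, 15: R0=(-12)&15=4
after SUB R4, 1: R4=6-1=5
CMP R4, 2  (cmp 5,2)
JGT again: taken
after SUB R0, 18: R0=4-18=-14
after AND R0, 15: R0=(-14)&15=2
after SUB R4, 1: R4=5-1=4
CMP R4, 2  (cmp 4,2)
JGT again: taken
after SUB R0, 18: R0=2-18=-16
after AND R0, 15: R0=(-16)&15=0
after SUB R4, 1: R4=4-1=3
CMP R4, 2  (cmp 3,2)
JGT again: taken
after SUB R0, 18: R0=0-18=-18
after AND R0, 15: R0=(-18)&15=14
after SUB R4, 1: R4=3-1=2
CMP R4, 2  (cmp 2,2)
JGT again: not taken
after AND R0, 31: R0=14&31=14
halt.

14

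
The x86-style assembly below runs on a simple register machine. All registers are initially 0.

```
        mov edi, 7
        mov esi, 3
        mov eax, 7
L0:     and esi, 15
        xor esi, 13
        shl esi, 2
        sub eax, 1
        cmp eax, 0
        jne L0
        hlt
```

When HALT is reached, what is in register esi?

after mov edi, 7: edi=7
after mov esi, 3: esi=3
after mov eax, 7: eax=7
after and esi, 15: esi=3&15=3
after xor esi, 13: esi=3^13=14
after shl esi, 2: esi=14<<2=56
after sub eax, 1: eax=7-1=6
cmp eax, 0  (cmp 6,0)
jne L0: taken
after and esi, 15: esi=56&15=8
after xor esi, 13: esi=8^13=5
after shl esi, 2: esi=5<<2=20
after sub eax, 1: eax=6-1=5
cmp eax, 0  (cmp 5,0)
jne L0: taken
after and esi, 15: esi=20&15=4
after xor esi, 13: esi=4^13=9
after shl esi, 2: esi=9<<2=36
after sub eax, 1: eax=5-1=4
cmp eax, 0  (cmp 4,0)
jne L0: taken
after and esi, 15: esi=36&15=4
after xor esi, 13: esi=4^13=9
after shl esi, 2: esi=9<<2=36
after sub eax, 1: eax=4-1=3
cmp eax, 0  (cmp 3,0)
jne L0: taken
after and esi, 15: esi=36&15=4
after xor esi, 13: esi=4^13=9
after shl esi, 2: esi=9<<2=36
after sub eax, 1: eax=3-1=2
cmp eax, 0  (cmp 2,0)
jne L0: taken
after and esi, 15: esi=36&15=4
after xor esi, 13: esi=4^13=9
after shl esi, 2: esi=9<<2=36
after sub eax, 1: eax=2-1=1
cmp eax, 0  (cmp 1,0)
jne L0: taken
after and esi, 15: esi=36&15=4
after xor esi, 13: esi=4^13=9
after shl esi, 2: esi=9<<2=36
after sub eax, 1: eax=1-1=0
cmp eax, 0  (cmp 0,0)
jne L0: not taken
halt.

36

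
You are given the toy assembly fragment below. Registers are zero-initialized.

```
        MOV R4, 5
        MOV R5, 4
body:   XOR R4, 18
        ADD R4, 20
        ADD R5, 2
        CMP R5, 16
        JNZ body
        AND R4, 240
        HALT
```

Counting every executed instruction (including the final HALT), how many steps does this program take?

MOV R4, 5 → R4=5
MOV R5, 4 → R5=4
XOR R4, 18 → R4=5^18=23
ADD R4, 20 → R4=23+20=43
ADD R5, 2 → R5=4+2=6
CMP R5, 16  (cmp 6,16)
JNZ body: taken
XOR R4, 18 → R4=43^18=57
ADD R4, 20 → R4=57+20=77
ADD R5, 2 → R5=6+2=8
CMP R5, 16  (cmp 8,16)
JNZ body: taken
XOR R4, 18 → R4=77^18=95
ADD R4, 20 → R4=95+20=115
ADD R5, 2 → R5=8+2=10
CMP R5, 16  (cmp 10,16)
JNZ body: taken
XOR R4, 18 → R4=115^18=97
ADD R4, 20 → R4=97+20=117
ADD R5, 2 → R5=10+2=12
CMP R5, 16  (cmp 12,16)
JNZ body: taken
XOR R4, 18 → R4=117^18=103
ADD R4, 20 → R4=103+20=123
ADD R5, 2 → R5=12+2=14
CMP R5, 16  (cmp 14,16)
JNZ body: taken
XOR R4, 18 → R4=123^18=105
ADD R4, 20 → R4=105+20=125
ADD R5, 2 → R5=14+2=16
CMP R5, 16  (cmp 16,16)
JNZ body: not taken
AND R4, 240 → R4=125&240=112
halt.
Total executed instructions: 34.

34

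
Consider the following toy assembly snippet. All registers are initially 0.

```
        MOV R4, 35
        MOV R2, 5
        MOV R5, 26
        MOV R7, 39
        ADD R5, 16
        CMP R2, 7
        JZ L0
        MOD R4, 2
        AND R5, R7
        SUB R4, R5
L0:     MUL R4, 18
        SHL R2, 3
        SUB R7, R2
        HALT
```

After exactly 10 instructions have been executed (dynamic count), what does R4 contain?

-33

R4=35
R2=5
R5=26
R7=39
R5=26+16=42
CMP R2, 7  (cmp 5,7)
JZ L0: not taken
R4=35%2=1
R5=42&39=34
R4=1-34=-33
After step 10: R4 = -33.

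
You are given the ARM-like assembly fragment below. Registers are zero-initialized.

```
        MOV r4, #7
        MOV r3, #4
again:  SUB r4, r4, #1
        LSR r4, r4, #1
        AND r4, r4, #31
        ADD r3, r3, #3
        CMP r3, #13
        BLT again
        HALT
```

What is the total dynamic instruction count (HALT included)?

21

MOV r4, #7 → r4=7
MOV r3, #4 → r3=4
SUB r4, r4, #1 → r4=7-1=6
LSR r4, r4, #1 → r4=6>>1=3
AND r4, r4, #31 → r4=3&31=3
ADD r3, r3, #3 → r3=4+3=7
CMP r3, #13  (cmp 7,13)
BLT again: taken
SUB r4, r4, #1 → r4=3-1=2
LSR r4, r4, #1 → r4=2>>1=1
AND r4, r4, #31 → r4=1&31=1
ADD r3, r3, #3 → r3=7+3=10
CMP r3, #13  (cmp 10,13)
BLT again: taken
SUB r4, r4, #1 → r4=1-1=0
LSR r4, r4, #1 → r4=0>>1=0
AND r4, r4, #31 → r4=0&31=0
ADD r3, r3, #3 → r3=10+3=13
CMP r3, #13  (cmp 13,13)
BLT again: not taken
halt.
Total executed instructions: 21.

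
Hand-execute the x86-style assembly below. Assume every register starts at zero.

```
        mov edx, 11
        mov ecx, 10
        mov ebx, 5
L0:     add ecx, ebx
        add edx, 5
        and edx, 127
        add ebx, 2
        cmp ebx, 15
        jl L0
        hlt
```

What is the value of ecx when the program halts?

edx=11
ecx=10
ebx=5
ecx=10+5=15
edx=11+5=16
edx=16&127=16
ebx=5+2=7
cmp ebx, 15  (cmp 7,15)
jl L0: taken
ecx=15+7=22
edx=16+5=21
edx=21&127=21
ebx=7+2=9
cmp ebx, 15  (cmp 9,15)
jl L0: taken
ecx=22+9=31
edx=21+5=26
edx=26&127=26
ebx=9+2=11
cmp ebx, 15  (cmp 11,15)
jl L0: taken
ecx=31+11=42
edx=26+5=31
edx=31&127=31
ebx=11+2=13
cmp ebx, 15  (cmp 13,15)
jl L0: taken
ecx=42+13=55
edx=31+5=36
edx=36&127=36
ebx=13+2=15
cmp ebx, 15  (cmp 15,15)
jl L0: not taken
halt.

55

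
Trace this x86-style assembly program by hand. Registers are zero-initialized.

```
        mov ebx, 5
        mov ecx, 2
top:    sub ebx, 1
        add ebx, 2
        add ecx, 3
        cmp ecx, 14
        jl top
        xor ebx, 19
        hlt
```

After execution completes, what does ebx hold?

26

mov ebx, 5 → ebx=5
mov ecx, 2 → ecx=2
sub ebx, 1 → ebx=5-1=4
add ebx, 2 → ebx=4+2=6
add ecx, 3 → ecx=2+3=5
cmp ecx, 14  (cmp 5,14)
jl top: taken
sub ebx, 1 → ebx=6-1=5
add ebx, 2 → ebx=5+2=7
add ecx, 3 → ecx=5+3=8
cmp ecx, 14  (cmp 8,14)
jl top: taken
sub ebx, 1 → ebx=7-1=6
add ebx, 2 → ebx=6+2=8
add ecx, 3 → ecx=8+3=11
cmp ecx, 14  (cmp 11,14)
jl top: taken
sub ebx, 1 → ebx=8-1=7
add ebx, 2 → ebx=7+2=9
add ecx, 3 → ecx=11+3=14
cmp ecx, 14  (cmp 14,14)
jl top: not taken
xor ebx, 19 → ebx=9^19=26
halt.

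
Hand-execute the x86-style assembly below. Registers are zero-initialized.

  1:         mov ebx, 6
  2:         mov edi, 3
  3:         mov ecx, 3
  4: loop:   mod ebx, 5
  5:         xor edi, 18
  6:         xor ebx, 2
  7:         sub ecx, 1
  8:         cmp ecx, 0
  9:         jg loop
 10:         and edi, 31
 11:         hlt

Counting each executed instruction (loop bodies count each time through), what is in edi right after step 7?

ebx=6
edi=3
ecx=3
ebx=6%5=1
edi=3^18=17
ebx=1^2=3
ecx=3-1=2
After step 7: edi = 17.

17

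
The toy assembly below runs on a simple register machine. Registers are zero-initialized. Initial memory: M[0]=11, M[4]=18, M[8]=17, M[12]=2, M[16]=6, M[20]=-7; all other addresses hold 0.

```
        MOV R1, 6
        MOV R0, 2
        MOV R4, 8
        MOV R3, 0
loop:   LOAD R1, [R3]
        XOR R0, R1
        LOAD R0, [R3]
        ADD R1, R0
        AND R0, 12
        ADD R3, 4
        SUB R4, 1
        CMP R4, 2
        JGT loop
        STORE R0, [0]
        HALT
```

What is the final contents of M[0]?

8

after MOV R1, 6: R1=6
after MOV R0, 2: R0=2
after MOV R4, 8: R4=8
after MOV R3, 0: R3=0
after LOAD R1, [R3]: R1=M[0]=11
after XOR R0, R1: R0=2^11=9
after LOAD R0, [R3]: R0=M[0]=11
after ADD R1, R0: R1=11+11=22
after AND R0, 12: R0=11&12=8
after ADD R3, 4: R3=0+4=4
after SUB R4, 1: R4=8-1=7
CMP R4, 2  (cmp 7,2)
JGT loop: taken
after LOAD R1, [R3]: R1=M[4]=18
after XOR R0, R1: R0=8^18=26
after LOAD R0, [R3]: R0=M[4]=18
after ADD R1, R0: R1=18+18=36
after AND R0, 12: R0=18&12=0
after ADD R3, 4: R3=4+4=8
after SUB R4, 1: R4=7-1=6
CMP R4, 2  (cmp 6,2)
JGT loop: taken
after LOAD R1, [R3]: R1=M[8]=17
after XOR R0, R1: R0=0^17=17
after LOAD R0, [R3]: R0=M[8]=17
after ADD R1, R0: R1=17+17=34
after AND R0, 12: R0=17&12=0
after ADD R3, 4: R3=8+4=12
after SUB R4, 1: R4=6-1=5
CMP R4, 2  (cmp 5,2)
JGT loop: taken
after LOAD R1, [R3]: R1=M[12]=2
after XOR R0, R1: R0=0^2=2
after LOAD R0, [R3]: R0=M[12]=2
after ADD R1, R0: R1=2+2=4
after AND R0, 12: R0=2&12=0
after ADD R3, 4: R3=12+4=16
after SUB R4, 1: R4=5-1=4
CMP R4, 2  (cmp 4,2)
JGT loop: taken
after LOAD R1, [R3]: R1=M[16]=6
after XOR R0, R1: R0=0^6=6
after LOAD R0, [R3]: R0=M[16]=6
after ADD R1, R0: R1=6+6=12
after AND R0, 12: R0=6&12=4
after ADD R3, 4: R3=16+4=20
after SUB R4, 1: R4=4-1=3
CMP R4, 2  (cmp 3,2)
JGT loop: taken
after LOAD R1, [R3]: R1=M[20]=-7
after XOR R0, R1: R0=4^(-7)=-3
after LOAD R0, [R3]: R0=M[20]=-7
after ADD R1, R0: R1=(-7)+(-7)=-14
after AND R0, 12: R0=(-7)&12=8
after ADD R3, 4: R3=20+4=24
after SUB R4, 1: R4=3-1=2
CMP R4, 2  (cmp 2,2)
JGT loop: not taken
STORE R0, [0] → M[0]=8
halt.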